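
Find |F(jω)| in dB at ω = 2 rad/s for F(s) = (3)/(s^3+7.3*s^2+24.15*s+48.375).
Substitute s = j*2: F(j2) = 0.0288813 - 0.0606998j.
|F(j2)| = sqrt(Re² + Im²) = 0.06722.
20*log₁₀(0.06722) = -23.45 dB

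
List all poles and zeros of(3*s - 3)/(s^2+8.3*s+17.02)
Set denominator = 0: s^2 + 8.3*s + 17.02 = (s + 3.7)(s + 4.6) = 0 → Poles: -3.7, -4.6
Set numerator = 0: 3*s - 3 = 0 → Zeros: 1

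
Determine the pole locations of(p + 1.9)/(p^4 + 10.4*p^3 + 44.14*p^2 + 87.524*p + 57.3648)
Set denominator = 0: p^4 + 10.4*p^3 + 44.14*p^2 + 87.524*p + 57.3648 = (p + 3.8)(p + 1.2)(p^2 + 5.4*p + 12.58) = 0 → Poles: -1.2, -2.7 + 2.3j, -2.7 - 2.3j, -3.8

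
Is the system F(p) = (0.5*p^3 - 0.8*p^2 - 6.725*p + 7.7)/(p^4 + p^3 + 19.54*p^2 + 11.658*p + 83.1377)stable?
Denominator: p^4 + p^3 + 19.54*p^2 + 11.658*p + 83.1377 = (p^2 + 0.2*p + 12.97)(p^2 + 0.8*p + 6.41). Poles: -0.1 + 3.6j, -0.1 - 3.6j, -0.4 + 2.5j, -0.4 - 2.5j. All Re(p)<0: Yes (stable)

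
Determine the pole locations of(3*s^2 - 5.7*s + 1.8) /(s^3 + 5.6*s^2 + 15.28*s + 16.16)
Set denominator = 0: s^3 + 5.6*s^2 + 15.28*s + 16.16 = (s + 2)(s^2 + 3.6*s + 8.08) = 0 → Poles: -1.8 + 2.2j, -1.8 - 2.2j, -2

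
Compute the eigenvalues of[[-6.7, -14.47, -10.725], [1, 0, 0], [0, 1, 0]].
Eigenvalues solve det(λI - A) = 0.
Characteristic polynomial: λ^3 + 6.7*λ^2 + 14.47*λ + 10.725 = 0.
Factor: (λ + 3.3)(λ^2 + 3.4*λ + 3.25) = 0.
Roots: -1.7 + 0.6j, -1.7 - 0.6j, -3.3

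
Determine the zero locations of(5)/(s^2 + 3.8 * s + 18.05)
Numerator is a nonzero constant (5) → Zeros: none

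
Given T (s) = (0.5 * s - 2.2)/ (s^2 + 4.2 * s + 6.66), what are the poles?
Set denominator = 0: s^2 + 4.2*s + 6.66 = 0 → Poles: -2.1 + 1.5j, -2.1 - 1.5j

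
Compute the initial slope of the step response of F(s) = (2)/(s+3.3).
IVT: y'(0⁺) = lim_{s→∞} s²·Y(s) = lim_{s→∞} s·F(s).
deg(num) = 0, deg(den) = 1, relative degree = 1, so s·F(s) → (leading num)/(leading den) = 2/1 = 2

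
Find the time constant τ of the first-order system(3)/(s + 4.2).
First-order system: τ = -1/pole. Pole = -4.2. τ = -1/(-4.2) = 0.2381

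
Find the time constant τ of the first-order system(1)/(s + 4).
First-order system: τ = -1/pole. Pole = -4. τ = -1/(-4) = 0.25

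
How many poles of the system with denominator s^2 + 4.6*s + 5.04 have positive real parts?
s^2 + 4.6*s + 5.04 = (s + 1.8)(s + 2.8). Poles: -1.8, -2.8. RHP poles (Re>0): 0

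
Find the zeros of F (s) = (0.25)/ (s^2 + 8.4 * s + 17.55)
Numerator is a nonzero constant (0.25) → Zeros: none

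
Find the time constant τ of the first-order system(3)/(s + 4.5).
First-order system: τ = -1/pole. Pole = -4.5. τ = -1/(-4.5) = 0.2222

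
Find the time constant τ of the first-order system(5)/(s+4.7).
First-order system: τ = -1/pole. Pole = -4.7. τ = -1/(-4.7) = 0.2128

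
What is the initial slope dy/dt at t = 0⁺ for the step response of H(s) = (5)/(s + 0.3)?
IVT: y'(0⁺) = lim_{s→∞} s²·Y(s) = lim_{s→∞} s·H(s).
deg(num) = 0, deg(den) = 1, relative degree = 1, so s·H(s) → (leading num)/(leading den) = 5/1 = 5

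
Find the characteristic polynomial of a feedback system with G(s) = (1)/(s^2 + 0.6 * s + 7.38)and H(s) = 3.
Characteristic poly = G_den * H_den + G_num * H_num = (s^2 + 0.6*s + 7.38) + (3) = s^2 + 0.6*s + 10.38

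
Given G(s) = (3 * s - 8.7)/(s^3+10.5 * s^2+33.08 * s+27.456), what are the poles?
Set denominator = 0: s^3 + 10.5*s^2 + 33.08*s + 27.456 = (s + 4.8)(s + 4.4)(s + 1.3) = 0 → Poles: -1.3, -4.4, -4.8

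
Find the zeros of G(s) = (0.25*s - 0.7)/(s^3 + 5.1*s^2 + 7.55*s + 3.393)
Set numerator = 0: 0.25*s - 0.7 = 0 → Zeros: 2.8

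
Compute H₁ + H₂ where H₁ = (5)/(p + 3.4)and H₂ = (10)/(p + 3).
Parallel: H = H₁ + H₂ = (n₁·d₂ + n₂·d₁)/(d₁·d₂).
n₁·d₂ = 5*p + 15. n₂·d₁ = 10*p + 34. Sum = 15*p + 49. d₁·d₂ = p^2 + 6.4*p + 10.2.
H(p) = (15*p + 49)/(p^2 + 6.4*p + 10.2)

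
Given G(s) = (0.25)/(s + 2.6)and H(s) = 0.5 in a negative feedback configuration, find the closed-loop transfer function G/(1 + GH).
Closed-loop T = G/(1+GH).
Numerator: G_num * H_den = 0.25.
Denominator: G_den * H_den + G_num * H_num = (s + 2.6) + (0.125) = s + 2.725.
T(s) = (0.25)/(s + 2.725)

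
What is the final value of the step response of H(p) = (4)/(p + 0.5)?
FVT: lim_{t→∞} y(t) = lim_{p→0} p*Y(p) where Y(p) = H(p)/p.
= lim_{p→0} H(p) = H(0) = num(0)/den(0) = 4/0.5 = 8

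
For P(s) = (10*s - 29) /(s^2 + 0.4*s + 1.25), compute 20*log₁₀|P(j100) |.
Substitute s = j*100: P(j100) = 0.00330041 - 0.0999993j.
|P(j100)| = sqrt(Re² + Im²) = 0.1001.
20*log₁₀(0.1001) = -20.00 dB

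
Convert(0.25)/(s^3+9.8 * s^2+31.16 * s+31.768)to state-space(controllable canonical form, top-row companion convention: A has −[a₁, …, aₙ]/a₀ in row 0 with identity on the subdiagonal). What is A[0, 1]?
Reachable canonical form for den = s^3 + 9.8*s^2 + 31.16*s + 31.768: top row of A = -[a₁,a₂,...,aₙ]/a₀, ones on the subdiagonal, zeros elsewhere.
A = [[-9.8, -31.16, -31.768], [1, 0, 0], [0, 1, 0]].
A[0,1] = -31.16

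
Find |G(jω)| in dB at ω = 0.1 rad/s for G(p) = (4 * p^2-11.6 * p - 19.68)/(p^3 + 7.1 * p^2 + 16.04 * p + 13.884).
Substitute p = j*0.1: G(j0.1) = -1.41829 + 0.0806133j.
|G(j0.1)| = sqrt(Re² + Im²) = 1.421.
20*log₁₀(1.421) = 3.05 dB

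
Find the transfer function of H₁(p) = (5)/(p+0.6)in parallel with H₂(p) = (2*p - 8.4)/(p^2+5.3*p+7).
Parallel: H = H₁ + H₂ = (n₁·d₂ + n₂·d₁)/(d₁·d₂).
n₁·d₂ = 5*p^2 + 26.5*p + 35. n₂·d₁ = 2*p^2 - 7.2*p - 5.04. Sum = 7*p^2 + 19.3*p + 29.96. d₁·d₂ = p^3 + 5.9*p^2 + 10.18*p + 4.2.
H(p) = (7*p^2 + 19.3*p + 29.96)/(p^3 + 5.9*p^2 + 10.18*p + 4.2)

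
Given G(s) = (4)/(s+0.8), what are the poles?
Set denominator = 0: s + 0.8 = 0 → Poles: -0.8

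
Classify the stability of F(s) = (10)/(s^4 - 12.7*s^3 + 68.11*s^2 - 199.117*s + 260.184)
Denominator: s^4 - 12.7*s^3 + 68.11*s^2 - 199.117*s + 260.184 = (s - 4.8)(s - 3.7)(s^2 - 4.2*s + 14.65). Poles: 2.1 + 3.2j, 2.1 - 3.2j, 3.7, 4.8. Unstable (4 pole(s) in RHP)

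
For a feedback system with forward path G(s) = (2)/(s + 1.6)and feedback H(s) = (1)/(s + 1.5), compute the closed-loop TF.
Closed-loop T = G/(1+GH).
Numerator: G_num * H_den = 2*s + 3.
Denominator: G_den * H_den + G_num * H_num = (s^2 + 3.1*s + 2.4) + (2) = s^2 + 3.1*s + 4.4.
T(s) = (2*s + 3)/(s^2 + 3.1*s + 4.4)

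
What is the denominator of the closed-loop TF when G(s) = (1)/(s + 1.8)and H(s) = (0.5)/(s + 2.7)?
Characteristic poly = G_den * H_den + G_num * H_num = (s^2 + 4.5*s + 4.86) + (0.5) = s^2 + 4.5*s + 5.36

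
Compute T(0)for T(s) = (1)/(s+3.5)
DC gain = T(0) = num(0)/den(0) = 1/3.5 = 0.2857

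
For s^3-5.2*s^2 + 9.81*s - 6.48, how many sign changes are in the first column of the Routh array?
Routh array:
s^3: [1, 9.81]; s^2: [-5.2, -6.48]; s^1: [8.56385]; s^0: [-6.48]
First column: [1, -5.2, 8.56385, -6.48]. Sign changes = 3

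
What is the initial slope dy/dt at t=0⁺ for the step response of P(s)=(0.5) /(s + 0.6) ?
IVT: y'(0⁺) = lim_{s→∞} s²·Y(s) = lim_{s→∞} s·P(s).
deg(num) = 0, deg(den) = 1, relative degree = 1, so s·P(s) → (leading num)/(leading den) = 0.5/1 = 0.5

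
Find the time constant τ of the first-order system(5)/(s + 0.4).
First-order system: τ = -1/pole. Pole = -0.4. τ = -1/(-0.4) = 2.5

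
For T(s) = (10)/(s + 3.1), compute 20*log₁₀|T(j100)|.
Substitute s = j*100: T(j100) = 0.00309702 - 0.099904j.
|T(j100)| = sqrt(Re² + Im²) = 0.09995.
20*log₁₀(0.09995) = -20.00 dB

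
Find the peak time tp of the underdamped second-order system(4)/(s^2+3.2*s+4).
Standard form: ωn²/(s²+2ζωn·s+ωn²) → ωn = 2, ζ = 0.8.
ωd = ωn·√(1-ζ²) = 2·√(1-0.8²) = 1.2.
tp = π/ωd = π/1.2 = 2.618 s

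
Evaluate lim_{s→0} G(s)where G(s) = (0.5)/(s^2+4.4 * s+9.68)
DC gain = G(0) = num(0)/den(0) = 0.5/9.68 = 0.05165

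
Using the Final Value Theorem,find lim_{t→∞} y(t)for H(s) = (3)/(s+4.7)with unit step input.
FVT: lim_{t→∞} y(t) = lim_{s→0} s*Y(s) where Y(s) = H(s)/s.
= lim_{s→0} H(s) = H(0) = num(0)/den(0) = 3/4.7 = 0.6383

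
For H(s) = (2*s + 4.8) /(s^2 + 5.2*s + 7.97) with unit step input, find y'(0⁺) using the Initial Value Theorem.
IVT: y'(0⁺) = lim_{s→∞} s²·Y(s) = lim_{s→∞} s·H(s).
deg(num) = 1, deg(den) = 2, relative degree = 1, so s·H(s) → (leading num)/(leading den) = 2/1 = 2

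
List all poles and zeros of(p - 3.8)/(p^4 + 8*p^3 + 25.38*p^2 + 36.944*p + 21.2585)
Set denominator = 0: p^4 + 8*p^3 + 25.38*p^2 + 36.944*p + 21.2585 = (p^2 + 3.2*p + 3.05)(p^2 + 4.8*p + 6.97) = 0 → Poles: -1.6 + 0.7j, -1.6 - 0.7j, -2.4 + 1.1j, -2.4 - 1.1j
Set numerator = 0: p - 3.8 = 0 → Zeros: 3.8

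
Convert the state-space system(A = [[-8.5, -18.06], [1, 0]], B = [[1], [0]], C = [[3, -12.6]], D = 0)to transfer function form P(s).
P(s) = C(sI - A)⁻¹B + D.
Characteristic polynomial det(sI - A) = s^2 + 8.5*s + 18.06.
Numerator from C·adj(sI-A)·B + D·det(sI-A) = 3*s - 12.6.
P(s) = (3*s - 12.6)/(s^2 + 8.5*s + 18.06)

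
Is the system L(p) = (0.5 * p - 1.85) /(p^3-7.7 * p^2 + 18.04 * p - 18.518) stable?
Denominator: p^3 - 7.7*p^2 + 18.04*p - 18.518 = (p - 4.7)(p^2 - 3*p + 3.94). Poles: 1.5 + 1.3j, 1.5 - 1.3j, 4.7. All Re(p)<0: No (unstable)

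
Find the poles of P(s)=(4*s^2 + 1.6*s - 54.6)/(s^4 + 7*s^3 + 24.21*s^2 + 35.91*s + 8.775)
Set denominator = 0: s^4 + 7*s^3 + 24.21*s^2 + 35.91*s + 8.775 = (s + 2.5)(s + 0.3)(s^2 + 4.2*s + 11.7) = 0 → Poles: -0.3, -2.1 + 2.7j, -2.1 - 2.7j, -2.5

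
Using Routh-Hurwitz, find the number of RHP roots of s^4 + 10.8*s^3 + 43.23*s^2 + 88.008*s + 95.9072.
Routh array:
s^4: [1, 43.23, 95.9072]; s^3: [10.8, 88.008]; s^2: [35.0811, 95.9072]; s^1: [58.4822]; s^0: [95.9072]
First column: [1, 10.8, 35.0811, 58.4822, 95.9072]. Sign changes = RHP roots = 0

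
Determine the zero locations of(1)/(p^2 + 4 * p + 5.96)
Numerator is a nonzero constant (1) → Zeros: none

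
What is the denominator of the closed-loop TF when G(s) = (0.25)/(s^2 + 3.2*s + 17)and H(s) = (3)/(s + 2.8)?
Characteristic poly = G_den * H_den + G_num * H_num = (s^3 + 6*s^2 + 25.96*s + 47.6) + (0.75) = s^3 + 6*s^2 + 25.96*s + 48.35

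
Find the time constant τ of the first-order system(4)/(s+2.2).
First-order system: τ = -1/pole. Pole = -2.2. τ = -1/(-2.2) = 0.4545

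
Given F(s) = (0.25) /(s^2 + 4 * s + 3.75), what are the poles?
Set denominator = 0: s^2 + 4*s + 3.75 = (s + 1.5)(s + 2.5) = 0 → Poles: -1.5, -2.5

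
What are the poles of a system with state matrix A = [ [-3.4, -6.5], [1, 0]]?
Eigenvalues solve det(λI - A) = 0.
Characteristic polynomial: λ^2 + 3.4*λ + 6.5 = 0.
Roots: -1.7 + 1.9j, -1.7 - 1.9j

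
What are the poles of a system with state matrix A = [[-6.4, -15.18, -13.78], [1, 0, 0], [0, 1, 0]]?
Eigenvalues solve det(λI - A) = 0.
Characteristic polynomial: λ^3 + 6.4*λ^2 + 15.18*λ + 13.78 = 0.
Factor: (λ + 2.6)(λ^2 + 3.8*λ + 5.3) = 0.
Roots: -1.9 + 1.3j, -1.9 - 1.3j, -2.6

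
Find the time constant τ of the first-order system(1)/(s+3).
First-order system: τ = -1/pole. Pole = -3. τ = -1/(-3) = 0.3333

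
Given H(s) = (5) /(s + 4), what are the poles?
Set denominator = 0: s + 4 = 0 → Poles: -4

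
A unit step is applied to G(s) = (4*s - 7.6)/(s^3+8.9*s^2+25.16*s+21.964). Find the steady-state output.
FVT: lim_{t→∞} y(t) = lim_{s→0} s*Y(s) where Y(s) = G(s)/s.
= lim_{s→0} G(s) = G(0) = num(0)/den(0) = -7.6/21.964 = -0.346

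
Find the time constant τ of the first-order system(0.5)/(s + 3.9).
First-order system: τ = -1/pole. Pole = -3.9. τ = -1/(-3.9) = 0.2564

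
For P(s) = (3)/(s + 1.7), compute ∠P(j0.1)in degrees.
Substitute s = j*0.1: P(j0.1) = 1.75862 - 0.103448j.
∠P(j0.1) = atan2(Im, Re) = atan2(-0.103448, 1.75862) = -3.37°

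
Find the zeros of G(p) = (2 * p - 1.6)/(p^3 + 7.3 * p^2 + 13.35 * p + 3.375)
Set numerator = 0: 2*p - 1.6 = 0 → Zeros: 0.8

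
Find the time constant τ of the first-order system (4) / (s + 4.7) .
First-order system: τ = -1/pole. Pole = -4.7. τ = -1/(-4.7) = 0.2128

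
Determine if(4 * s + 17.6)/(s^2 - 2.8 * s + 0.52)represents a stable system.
Denominator: s^2 - 2.8*s + 0.52 = (s - 2.6)(s - 0.2). Poles: 0.2, 2.6. All Re(p)<0: No (unstable)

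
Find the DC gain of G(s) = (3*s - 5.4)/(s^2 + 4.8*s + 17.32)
DC gain = G(0) = num(0)/den(0) = -5.4/17.32 = -0.3118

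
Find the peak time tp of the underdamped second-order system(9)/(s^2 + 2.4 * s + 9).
Standard form: ωn²/(s²+2ζωn·s+ωn²) → ωn = 3, ζ = 0.4.
ωd = ωn·√(1-ζ²) = 3·√(1-0.4²) = 2.75.
tp = π/ωd = π/2.75 = 1.143 s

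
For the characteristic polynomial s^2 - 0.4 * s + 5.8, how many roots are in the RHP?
Poles: 0.2 + 2.4j, 0.2 - 2.4j. RHP poles (Re>0): 2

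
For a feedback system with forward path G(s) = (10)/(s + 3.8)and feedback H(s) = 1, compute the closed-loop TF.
Closed-loop T = G/(1+GH).
Numerator: G_num * H_den = 10.
Denominator: G_den * H_den + G_num * H_num = (s + 3.8) + (10) = s + 13.8.
T(s) = (10)/(s + 13.8)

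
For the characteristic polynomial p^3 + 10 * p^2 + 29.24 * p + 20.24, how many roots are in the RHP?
p^3 + 10*p^2 + 29.24*p + 20.24 = (p + 4.6)(p + 1)(p + 4.4). Poles: -1, -4.4, -4.6. RHP poles (Re>0): 0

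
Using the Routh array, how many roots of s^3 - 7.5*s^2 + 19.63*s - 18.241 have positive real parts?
Routh array:
s^3: [1, 19.63]; s^2: [-7.5, -18.241]; s^1: [17.1979]; s^0: [-18.241]
First column: [1, -7.5, 17.1979, -18.241]. Sign changes = RHP roots = 3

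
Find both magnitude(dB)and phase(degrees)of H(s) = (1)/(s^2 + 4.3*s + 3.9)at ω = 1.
Substitute s = j*1: H(j1) = 0.107807 - 0.159851j.
|H| = 20*log₁₀(sqrt(Re²+Im²)) = -14.30 dB.
∠H = atan2(Im, Re) = -56.00°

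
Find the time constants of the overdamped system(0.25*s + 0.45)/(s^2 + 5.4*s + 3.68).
Overdamped: real poles at -4.6, -0.8. τ = -1/pole → τ₁ = 0.2174, τ₂ = 1.25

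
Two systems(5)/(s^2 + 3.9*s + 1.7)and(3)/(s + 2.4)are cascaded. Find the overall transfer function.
Series: H = H₁ · H₂ = (n₁·n₂)/(d₁·d₂).
Num: n₁·n₂ = 15. Den: d₁·d₂ = s^3 + 6.3*s^2 + 11.06*s + 4.08.
H(s) = (15)/(s^3 + 6.3*s^2 + 11.06*s + 4.08)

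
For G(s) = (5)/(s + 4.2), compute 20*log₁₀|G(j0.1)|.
Substitute s = j*0.1: G(j0.1) = 1.1898 - 0.0283286j.
|G(j0.1)| = sqrt(Re² + Im²) = 1.19.
20*log₁₀(1.19) = 1.51 dB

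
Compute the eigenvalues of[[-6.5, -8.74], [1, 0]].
Eigenvalues solve det(λI - A) = 0.
Characteristic polynomial: λ^2 + 6.5*λ + 8.74 = 0.
Factor: (λ + 4.6)(λ + 1.9) = 0.
Roots: -1.9, -4.6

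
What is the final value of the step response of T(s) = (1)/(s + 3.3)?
FVT: lim_{t→∞} y(t) = lim_{s→0} s*Y(s) where Y(s) = T(s)/s.
= lim_{s→0} T(s) = T(0) = num(0)/den(0) = 1/3.3 = 0.303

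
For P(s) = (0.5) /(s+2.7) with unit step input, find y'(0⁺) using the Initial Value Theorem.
IVT: y'(0⁺) = lim_{s→∞} s²·Y(s) = lim_{s→∞} s·P(s).
deg(num) = 0, deg(den) = 1, relative degree = 1, so s·P(s) → (leading num)/(leading den) = 0.5/1 = 0.5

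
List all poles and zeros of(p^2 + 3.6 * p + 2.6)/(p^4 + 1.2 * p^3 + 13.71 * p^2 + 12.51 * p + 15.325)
Set denominator = 0: p^4 + 1.2*p^3 + 13.71*p^2 + 12.51*p + 15.325 = (p^2 + p + 1.25)(p^2 + 0.2*p + 12.26) = 0 → Poles: -0.1 + 3.5j, -0.1 - 3.5j, -0.5 + 1j, -0.5 - 1j
Set numerator = 0: p^2 + 3.6*p + 2.6 = (p + 1)(p + 2.6) = 0 → Zeros: -1, -2.6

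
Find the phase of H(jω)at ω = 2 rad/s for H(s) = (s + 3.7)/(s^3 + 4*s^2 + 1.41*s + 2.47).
Substitute s = j*2: H(j2) = -0.287865 - 0.0376096j.
∠H(j2) = atan2(Im, Re) = atan2(-0.0376096, -0.287865) = -172.56°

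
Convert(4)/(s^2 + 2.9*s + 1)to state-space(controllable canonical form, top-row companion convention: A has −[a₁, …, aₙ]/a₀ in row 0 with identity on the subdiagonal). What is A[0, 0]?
Reachable canonical form for den = s^2 + 2.9*s + 1: top row of A = -[a₁,a₂,...,aₙ]/a₀, ones on the subdiagonal, zeros elsewhere.
A = [[-2.9, -1], [1, 0]].
A[0,0] = -2.9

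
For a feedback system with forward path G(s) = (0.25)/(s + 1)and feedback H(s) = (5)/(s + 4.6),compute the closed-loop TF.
Closed-loop T = G/(1+GH).
Numerator: G_num * H_den = 0.25*s + 1.15.
Denominator: G_den * H_den + G_num * H_num = (s^2 + 5.6*s + 4.6) + (1.25) = s^2 + 5.6*s + 5.85.
T(s) = (0.25*s + 1.15)/(s^2 + 5.6*s + 5.85)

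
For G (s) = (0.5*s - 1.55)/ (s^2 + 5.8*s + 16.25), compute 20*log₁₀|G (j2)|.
Substitute s = j*2: G(j2) = -0.0259554 + 0.106211j.
|G(j2)| = sqrt(Re² + Im²) = 0.1093.
20*log₁₀(0.1093) = -19.22 dB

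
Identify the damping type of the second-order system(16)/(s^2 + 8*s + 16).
Standard form: ωn²/(s²+2ζωn·s+ωn²) gives ωn=4, ζ=1.
Critically damped (ζ = 1)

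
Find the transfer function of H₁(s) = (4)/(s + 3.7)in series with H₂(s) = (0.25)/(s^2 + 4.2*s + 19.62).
Series: H = H₁ · H₂ = (n₁·n₂)/(d₁·d₂).
Num: n₁·n₂ = 1. Den: d₁·d₂ = s^3 + 7.9*s^2 + 35.16*s + 72.594.
H(s) = (1)/(s^3 + 7.9*s^2 + 35.16*s + 72.594)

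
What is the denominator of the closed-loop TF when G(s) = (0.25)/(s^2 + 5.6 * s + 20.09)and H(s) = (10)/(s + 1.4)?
Characteristic poly = G_den * H_den + G_num * H_num = (s^3 + 7*s^2 + 27.93*s + 28.126) + (2.5) = s^3 + 7*s^2 + 27.93*s + 30.626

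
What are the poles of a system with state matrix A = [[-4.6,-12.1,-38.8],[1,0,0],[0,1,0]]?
Eigenvalues solve det(λI - A) = 0.
Characteristic polynomial: λ^3 + 4.6*λ^2 + 12.1*λ + 38.8 = 0.
Factor: (λ + 4)(λ^2 + 0.6*λ + 9.7) = 0.
Roots: -0.3 + 3.1j, -0.3 - 3.1j, -4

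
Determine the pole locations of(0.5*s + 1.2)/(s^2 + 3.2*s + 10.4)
Set denominator = 0: s^2 + 3.2*s + 10.4 = 0 → Poles: -1.6 + 2.8j, -1.6 - 2.8j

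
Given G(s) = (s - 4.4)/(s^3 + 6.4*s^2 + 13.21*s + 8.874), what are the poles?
Set denominator = 0: s^3 + 6.4*s^2 + 13.21*s + 8.874 = (s + 1.8)(s + 1.7)(s + 2.9) = 0 → Poles: -1.7, -1.8, -2.9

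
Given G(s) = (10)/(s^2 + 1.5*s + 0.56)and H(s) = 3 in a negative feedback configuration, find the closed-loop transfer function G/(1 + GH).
Closed-loop T = G/(1+GH).
Numerator: G_num * H_den = 10.
Denominator: G_den * H_den + G_num * H_num = (s^2 + 1.5*s + 0.56) + (30) = s^2 + 1.5*s + 30.56.
T(s) = (10)/(s^2 + 1.5*s + 30.56)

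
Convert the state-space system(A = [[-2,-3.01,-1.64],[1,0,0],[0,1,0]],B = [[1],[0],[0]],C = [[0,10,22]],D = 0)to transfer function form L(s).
L(s) = C(sI - A)⁻¹B + D.
Characteristic polynomial det(sI - A) = s^3 + 2*s^2 + 3.01*s + 1.64.
Numerator from C·adj(sI-A)·B + D·det(sI-A) = 10*s + 22.
L(s) = (10*s + 22)/(s^3 + 2*s^2 + 3.01*s + 1.64)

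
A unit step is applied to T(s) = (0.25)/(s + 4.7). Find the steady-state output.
FVT: lim_{t→∞} y(t) = lim_{s→0} s*Y(s) where Y(s) = T(s)/s.
= lim_{s→0} T(s) = T(0) = num(0)/den(0) = 0.25/4.7 = 0.05319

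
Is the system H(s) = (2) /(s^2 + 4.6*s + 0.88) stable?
Denominator: s^2 + 4.6*s + 0.88 = (s + 0.2)(s + 4.4). Poles: -0.2, -4.4. All Re(p)<0: Yes (stable)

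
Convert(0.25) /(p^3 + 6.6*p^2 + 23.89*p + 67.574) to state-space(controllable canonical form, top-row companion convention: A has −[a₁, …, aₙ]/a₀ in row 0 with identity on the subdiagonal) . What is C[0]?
Reachable canonical form: C = numerator coefficients (right-aligned, zero-padded to length n).
num = 0.25, C = [[0, 0, 0.25]].
C[0] = 0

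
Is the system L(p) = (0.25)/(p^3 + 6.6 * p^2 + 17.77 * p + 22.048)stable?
Denominator: p^3 + 6.6*p^2 + 17.77*p + 22.048 = (p + 3.2)(p^2 + 3.4*p + 6.89). Poles: -1.7 + 2j, -1.7 - 2j, -3.2. All Re(p)<0: Yes (stable)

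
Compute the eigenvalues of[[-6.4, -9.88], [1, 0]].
Eigenvalues solve det(λI - A) = 0.
Characteristic polynomial: λ^2 + 6.4*λ + 9.88 = 0.
Factor: (λ + 2.6)(λ + 3.8) = 0.
Roots: -2.6, -3.8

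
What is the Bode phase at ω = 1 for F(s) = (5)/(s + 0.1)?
Substitute s = j*1: F(j1) = 0.49505 - 4.9505j.
∠F(j1) = atan2(Im, Re) = atan2(-4.9505, 0.49505) = -84.29°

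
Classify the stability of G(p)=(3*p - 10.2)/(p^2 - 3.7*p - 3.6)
Denominator: p^2 - 3.7*p - 3.6 = (p - 4.5)(p + 0.8). Poles: -0.8, 4.5. Unstable (1 pole(s) in RHP)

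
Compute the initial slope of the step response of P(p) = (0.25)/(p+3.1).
IVT: y'(0⁺) = lim_{p→∞} p²·Y(p) = lim_{p→∞} p·P(p).
deg(num) = 0, deg(den) = 1, relative degree = 1, so p·P(p) → (leading num)/(leading den) = 0.25/1 = 0.25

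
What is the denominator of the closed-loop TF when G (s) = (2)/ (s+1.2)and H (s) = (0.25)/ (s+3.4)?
Characteristic poly = G_den * H_den + G_num * H_num = (s^2 + 4.6*s + 4.08) + (0.5) = s^2 + 4.6*s + 4.58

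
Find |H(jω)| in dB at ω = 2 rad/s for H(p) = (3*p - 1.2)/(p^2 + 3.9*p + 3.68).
Substitute p = j*2: H(j2) = 0.774239 + 0.122082j.
|H(j2)| = sqrt(Re² + Im²) = 0.7838.
20*log₁₀(0.7838) = -2.12 dB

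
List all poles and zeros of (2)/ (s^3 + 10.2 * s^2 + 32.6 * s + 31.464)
Set denominator = 0: s^3 + 10.2*s^2 + 32.6*s + 31.464 = (s + 4.6)(s + 1.8)(s + 3.8) = 0 → Poles: -1.8, -3.8, -4.6
Numerator is a nonzero constant (2) → Zeros: none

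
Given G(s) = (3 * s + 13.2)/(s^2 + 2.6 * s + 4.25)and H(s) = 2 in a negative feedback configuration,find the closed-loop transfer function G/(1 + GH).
Closed-loop T = G/(1+GH).
Numerator: G_num * H_den = 3*s + 13.2.
Denominator: G_den * H_den + G_num * H_num = (s^2 + 2.6*s + 4.25) + (6*s + 26.4) = s^2 + 8.6*s + 30.65.
T(s) = (3*s + 13.2)/(s^2 + 8.6*s + 30.65)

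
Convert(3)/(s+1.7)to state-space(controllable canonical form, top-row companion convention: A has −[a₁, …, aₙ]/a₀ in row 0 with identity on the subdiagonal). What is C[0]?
Reachable canonical form: C = numerator coefficients (right-aligned, zero-padded to length n).
num = 3, C = [[3]].
C[0] = 3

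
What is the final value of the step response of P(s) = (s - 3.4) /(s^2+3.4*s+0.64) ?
FVT: lim_{t→∞} y(t) = lim_{s→0} s*Y(s) where Y(s) = P(s)/s.
= lim_{s→0} P(s) = P(0) = num(0)/den(0) = -3.4/0.64 = -5.312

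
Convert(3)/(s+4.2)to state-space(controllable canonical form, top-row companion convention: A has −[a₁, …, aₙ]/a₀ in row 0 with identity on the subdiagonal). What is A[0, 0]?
Reachable canonical form for den = s + 4.2: top row of A = -[a₁,a₂,...,aₙ]/a₀, ones on the subdiagonal, zeros elsewhere.
A = [[-4.2]].
A[0,0] = -4.2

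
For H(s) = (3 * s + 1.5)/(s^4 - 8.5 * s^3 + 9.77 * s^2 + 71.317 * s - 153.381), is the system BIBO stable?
Denominator: s^4 - 8.5*s^3 + 9.77*s^2 + 71.317*s - 153.381 = (s - 4.1)(s - 3)(s - 4.3)(s + 2.9). Poles: -2.9, 3, 4.1, 4.3. All Re(p)<0: No (unstable)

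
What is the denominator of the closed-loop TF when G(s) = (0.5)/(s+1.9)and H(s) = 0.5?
Characteristic poly = G_den * H_den + G_num * H_num = (s + 1.9) + (0.25) = s + 2.15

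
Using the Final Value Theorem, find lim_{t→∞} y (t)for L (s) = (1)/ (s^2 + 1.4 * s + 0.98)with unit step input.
FVT: lim_{t→∞} y(t) = lim_{s→0} s*Y(s) where Y(s) = L(s)/s.
= lim_{s→0} L(s) = L(0) = num(0)/den(0) = 1/0.98 = 1.02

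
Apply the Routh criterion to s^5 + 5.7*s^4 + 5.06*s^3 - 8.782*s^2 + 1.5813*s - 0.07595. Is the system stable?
Routh array:
s^5: [1, 5.06, 1.5813]; s^4: [5.7, -8.782, -0.07595]; s^3: [6.6007, 1.59462]; s^2: [-10.159, -0.07595]; s^1: [1.54528]; s^0: [-0.07595]
First column: [1, 5.7, 6.6007, -10.159, 1.54528, -0.07595]. Sign changes = 3.
No, unstable (3 RHP root(s))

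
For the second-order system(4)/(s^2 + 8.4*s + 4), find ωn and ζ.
Standard form: ωn²/(s²+2ζωn·s+ωn²).
const=4=ωn² → ωn=2, s coeff=8.4=2ζωn → ζ=2.1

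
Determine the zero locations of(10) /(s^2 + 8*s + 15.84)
Numerator is a nonzero constant (10) → Zeros: none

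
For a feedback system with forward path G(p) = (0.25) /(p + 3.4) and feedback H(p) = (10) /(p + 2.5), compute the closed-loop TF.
Closed-loop T = G/(1+GH).
Numerator: G_num * H_den = 0.25*p + 0.625.
Denominator: G_den * H_den + G_num * H_num = (p^2 + 5.9*p + 8.5) + (2.5) = p^2 + 5.9*p + 11.
T(p) = (0.25*p + 0.625)/(p^2 + 5.9*p + 11)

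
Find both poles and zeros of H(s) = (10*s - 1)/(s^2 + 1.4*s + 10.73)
Set denominator = 0: s^2 + 1.4*s + 10.73 = 0 → Poles: -0.7 + 3.2j, -0.7 - 3.2j
Set numerator = 0: 10*s - 1 = 0 → Zeros: 0.1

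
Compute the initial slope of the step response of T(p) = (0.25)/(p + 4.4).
IVT: y'(0⁺) = lim_{p→∞} p²·Y(p) = lim_{p→∞} p·T(p).
deg(num) = 0, deg(den) = 1, relative degree = 1, so p·T(p) → (leading num)/(leading den) = 0.25/1 = 0.25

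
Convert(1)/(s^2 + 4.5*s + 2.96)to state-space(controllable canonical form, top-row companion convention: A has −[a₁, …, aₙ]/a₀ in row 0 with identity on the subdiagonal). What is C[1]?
Reachable canonical form: C = numerator coefficients (right-aligned, zero-padded to length n).
num = 1, C = [[0, 1]].
C[1] = 1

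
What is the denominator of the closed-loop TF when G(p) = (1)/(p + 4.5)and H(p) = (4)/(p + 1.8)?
Characteristic poly = G_den * H_den + G_num * H_num = (p^2 + 6.3*p + 8.1) + (4) = p^2 + 6.3*p + 12.1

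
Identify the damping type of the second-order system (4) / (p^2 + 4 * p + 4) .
Standard form: ωn²/(p²+2ζωn·p+ωn²) gives ωn=2, ζ=1.
Critically damped (ζ = 1)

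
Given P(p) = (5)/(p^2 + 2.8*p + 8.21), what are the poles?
Set denominator = 0: p^2 + 2.8*p + 8.21 = 0 → Poles: -1.4 + 2.5j, -1.4 - 2.5j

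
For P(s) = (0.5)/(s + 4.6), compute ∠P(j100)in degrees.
Substitute s = j*100: P(j100) = 0.000229514 - 0.00498944j.
∠P(j100) = atan2(Im, Re) = atan2(-0.00498944, 0.000229514) = -87.37°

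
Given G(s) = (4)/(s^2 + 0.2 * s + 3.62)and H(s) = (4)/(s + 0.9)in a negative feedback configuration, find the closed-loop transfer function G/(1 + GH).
Closed-loop T = G/(1+GH).
Numerator: G_num * H_den = 4*s + 3.6.
Denominator: G_den * H_den + G_num * H_num = (s^3 + 1.1*s^2 + 3.8*s + 3.258) + (16) = s^3 + 1.1*s^2 + 3.8*s + 19.258.
T(s) = (4*s + 3.6)/(s^3 + 1.1*s^2 + 3.8*s + 19.258)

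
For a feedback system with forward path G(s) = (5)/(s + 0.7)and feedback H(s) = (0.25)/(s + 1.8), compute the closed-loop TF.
Closed-loop T = G/(1+GH).
Numerator: G_num * H_den = 5*s + 9.
Denominator: G_den * H_den + G_num * H_num = (s^2 + 2.5*s + 1.26) + (1.25) = s^2 + 2.5*s + 2.51.
T(s) = (5*s + 9)/(s^2 + 2.5*s + 2.51)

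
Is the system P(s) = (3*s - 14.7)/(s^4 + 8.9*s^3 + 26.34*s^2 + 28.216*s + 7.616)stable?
Denominator: s^4 + 8.9*s^3 + 26.34*s^2 + 28.216*s + 7.616 = (s + 3.5)(s + 1.6)(s + 0.4)(s + 3.4). Poles: -0.4, -1.6, -3.4, -3.5. All Re(p)<0: Yes (stable)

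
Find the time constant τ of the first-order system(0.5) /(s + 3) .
First-order system: τ = -1/pole. Pole = -3. τ = -1/(-3) = 0.3333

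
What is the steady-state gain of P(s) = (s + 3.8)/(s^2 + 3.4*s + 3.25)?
DC gain = P(0) = num(0)/den(0) = 3.8/3.25 = 1.169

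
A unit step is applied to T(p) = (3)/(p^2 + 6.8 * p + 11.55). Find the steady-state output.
FVT: lim_{t→∞} y(t) = lim_{p→0} p*Y(p) where Y(p) = T(p)/p.
= lim_{p→0} T(p) = T(0) = num(0)/den(0) = 3/11.55 = 0.2597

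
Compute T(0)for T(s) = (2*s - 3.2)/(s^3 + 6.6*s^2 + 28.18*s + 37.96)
DC gain = T(0) = num(0)/den(0) = -3.2/37.96 = -0.0843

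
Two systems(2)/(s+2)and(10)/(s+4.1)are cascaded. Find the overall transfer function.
Series: H = H₁ · H₂ = (n₁·n₂)/(d₁·d₂).
Num: n₁·n₂ = 20. Den: d₁·d₂ = s^2 + 6.1*s + 8.2.
H(s) = (20)/(s^2 + 6.1*s + 8.2)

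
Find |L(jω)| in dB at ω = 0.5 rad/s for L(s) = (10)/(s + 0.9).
Substitute s = j*0.5: L(j0.5) = 8.49057 - 4.71698j.
|L(j0.5)| = sqrt(Re² + Im²) = 9.713.
20*log₁₀(9.713) = 19.75 dB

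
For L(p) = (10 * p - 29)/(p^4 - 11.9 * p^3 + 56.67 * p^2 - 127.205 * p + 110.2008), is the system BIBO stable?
Denominator: p^4 - 11.9*p^3 + 56.67*p^2 - 127.205*p + 110.2008 = (p - 2.4)(p - 3.7)(p^2 - 5.8*p + 12.41). Poles: 2.4, 2.9 + 2j, 2.9 - 2j, 3.7. All Re(p)<0: No (unstable)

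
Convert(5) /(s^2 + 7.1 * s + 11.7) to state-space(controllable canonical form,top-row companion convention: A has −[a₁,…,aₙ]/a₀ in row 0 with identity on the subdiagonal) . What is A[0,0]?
Reachable canonical form for den = s^2 + 7.1*s + 11.7: top row of A = -[a₁,a₂,...,aₙ]/a₀, ones on the subdiagonal, zeros elsewhere.
A = [[-7.1, -11.7], [1, 0]].
A[0,0] = -7.1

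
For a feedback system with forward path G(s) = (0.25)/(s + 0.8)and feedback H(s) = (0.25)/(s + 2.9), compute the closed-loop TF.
Closed-loop T = G/(1+GH).
Numerator: G_num * H_den = 0.25*s + 0.725.
Denominator: G_den * H_den + G_num * H_num = (s^2 + 3.7*s + 2.32) + (0.0625) = s^2 + 3.7*s + 2.3825.
T(s) = (0.25*s + 0.725)/(s^2 + 3.7*s + 2.3825)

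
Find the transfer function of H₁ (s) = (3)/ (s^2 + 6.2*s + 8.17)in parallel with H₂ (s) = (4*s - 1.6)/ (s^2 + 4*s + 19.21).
Parallel: H = H₁ + H₂ = (n₁·d₂ + n₂·d₁)/(d₁·d₂).
n₁·d₂ = 3*s^2 + 12*s + 57.63. n₂·d₁ = 4*s^3 + 23.2*s^2 + 22.76*s - 13.072. Sum = 4*s^3 + 26.2*s^2 + 34.76*s + 44.558. d₁·d₂ = s^4 + 10.2*s^3 + 52.18*s^2 + 151.782*s + 156.9457.
H(s) = (4*s^3 + 26.2*s^2 + 34.76*s + 44.558)/(s^4 + 10.2*s^3 + 52.18*s^2 + 151.782*s + 156.9457)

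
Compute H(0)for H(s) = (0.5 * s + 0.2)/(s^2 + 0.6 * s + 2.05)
DC gain = H(0) = num(0)/den(0) = 0.2/2.05 = 0.09756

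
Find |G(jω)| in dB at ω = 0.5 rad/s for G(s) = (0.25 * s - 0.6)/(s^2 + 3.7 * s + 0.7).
Substitute s = j*0.5: G(j0.5) = -0.0106897 + 0.321724j.
|G(j0.5)| = sqrt(Re² + Im²) = 0.3219.
20*log₁₀(0.3219) = -9.85 dB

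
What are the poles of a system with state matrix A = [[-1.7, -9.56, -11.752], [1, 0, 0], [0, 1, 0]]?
Eigenvalues solve det(λI - A) = 0.
Characteristic polynomial: λ^3 + 1.7*λ^2 + 9.56*λ + 11.752 = 0.
Factor: (λ + 1.3)(λ^2 + 0.4*λ + 9.04) = 0.
Roots: -0.2 + 3j, -0.2 - 3j, -1.3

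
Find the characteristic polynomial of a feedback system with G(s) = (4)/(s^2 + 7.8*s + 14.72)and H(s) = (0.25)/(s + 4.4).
Characteristic poly = G_den * H_den + G_num * H_num = (s^3 + 12.2*s^2 + 49.04*s + 64.768) + (1) = s^3 + 12.2*s^2 + 49.04*s + 65.768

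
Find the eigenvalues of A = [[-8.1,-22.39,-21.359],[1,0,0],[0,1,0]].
Eigenvalues solve det(λI - A) = 0.
Characteristic polynomial: λ^3 + 8.1*λ^2 + 22.39*λ + 21.359 = 0.
Factor: (λ + 3.1)(λ^2 + 5*λ + 6.89) = 0.
Roots: -2.5 + 0.8j, -2.5 - 0.8j, -3.1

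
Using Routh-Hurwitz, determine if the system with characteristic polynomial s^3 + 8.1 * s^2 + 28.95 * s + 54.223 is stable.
Routh array:
s^3: [1, 28.95]; s^2: [8.1, 54.223]; s^1: [22.2558]; s^0: [54.223]
First column: [1, 8.1, 22.2558, 54.223]. Sign changes = 0.
Yes, stable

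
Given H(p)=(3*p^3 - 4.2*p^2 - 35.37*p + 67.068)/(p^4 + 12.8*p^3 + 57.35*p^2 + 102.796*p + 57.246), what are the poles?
Set denominator = 0: p^4 + 12.8*p^3 + 57.35*p^2 + 102.796*p + 57.246 = (p + 1)(p + 2.9)(p + 4.7)(p + 4.2) = 0 → Poles: -1, -2.9, -4.2, -4.7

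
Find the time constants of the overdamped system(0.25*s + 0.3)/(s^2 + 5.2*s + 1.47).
Overdamped: real poles at -0.3, -4.9. τ = -1/pole → τ₁ = 3.333, τ₂ = 0.2041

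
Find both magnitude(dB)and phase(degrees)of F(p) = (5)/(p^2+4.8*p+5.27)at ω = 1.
Substitute p = j*1: F(j1) = 0.517289 - 0.581495j.
|F| = 20*log₁₀(sqrt(Re²+Im²)) = -2.18 dB.
∠F = atan2(Im, Re) = -48.34°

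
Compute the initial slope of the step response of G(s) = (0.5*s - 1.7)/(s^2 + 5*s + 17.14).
IVT: y'(0⁺) = lim_{s→∞} s²·Y(s) = lim_{s→∞} s·G(s).
deg(num) = 1, deg(den) = 2, relative degree = 1, so s·G(s) → (leading num)/(leading den) = 0.5/1 = 0.5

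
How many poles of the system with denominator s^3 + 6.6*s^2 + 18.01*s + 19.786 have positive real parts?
s^3 + 6.6*s^2 + 18.01*s + 19.786 = (s + 2.6)(s^2 + 4*s + 7.61). Poles: -2 + 1.9j, -2 - 1.9j, -2.6. RHP poles (Re>0): 0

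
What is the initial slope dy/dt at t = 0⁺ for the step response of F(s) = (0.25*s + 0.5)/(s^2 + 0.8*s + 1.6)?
IVT: y'(0⁺) = lim_{s→∞} s²·Y(s) = lim_{s→∞} s·F(s).
deg(num) = 1, deg(den) = 2, relative degree = 1, so s·F(s) → (leading num)/(leading den) = 0.25/1 = 0.25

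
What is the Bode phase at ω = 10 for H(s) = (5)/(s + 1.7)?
Substitute s = j*10: H(j10) = 0.0826125 - 0.485956j.
∠H(j10) = atan2(Im, Re) = atan2(-0.485956, 0.0826125) = -80.35°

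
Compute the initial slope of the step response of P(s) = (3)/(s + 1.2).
IVT: y'(0⁺) = lim_{s→∞} s²·Y(s) = lim_{s→∞} s·P(s).
deg(num) = 0, deg(den) = 1, relative degree = 1, so s·P(s) → (leading num)/(leading den) = 3/1 = 3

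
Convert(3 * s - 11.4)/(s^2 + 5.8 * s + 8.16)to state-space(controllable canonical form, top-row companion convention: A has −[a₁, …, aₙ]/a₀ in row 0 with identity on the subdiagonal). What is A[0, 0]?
Reachable canonical form for den = s^2 + 5.8*s + 8.16: top row of A = -[a₁,a₂,...,aₙ]/a₀, ones on the subdiagonal, zeros elsewhere.
A = [[-5.8, -8.16], [1, 0]].
A[0,0] = -5.8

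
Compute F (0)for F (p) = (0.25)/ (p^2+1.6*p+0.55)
DC gain = F(0) = num(0)/den(0) = 0.25/0.55 = 0.4545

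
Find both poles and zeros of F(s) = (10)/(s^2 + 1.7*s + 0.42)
Set denominator = 0: s^2 + 1.7*s + 0.42 = (s + 0.3)(s + 1.4) = 0 → Poles: -0.3, -1.4
Numerator is a nonzero constant (10) → Zeros: none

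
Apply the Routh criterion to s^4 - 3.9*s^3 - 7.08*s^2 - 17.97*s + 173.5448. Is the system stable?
Routh array:
s^4: [1, -7.08, 173.5448]; s^3: [-3.9, -17.97]; s^2: [-11.6877, 173.5448]; s^1: [-75.8792]; s^0: [173.5448]
First column: [1, -3.9, -11.6877, -75.8792, 173.5448]. Sign changes = 2.
No, unstable (2 RHP root(s))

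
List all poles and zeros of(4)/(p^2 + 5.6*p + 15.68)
Set denominator = 0: p^2 + 5.6*p + 15.68 = 0 → Poles: -2.8 + 2.8j, -2.8 - 2.8j
Numerator is a nonzero constant (4) → Zeros: none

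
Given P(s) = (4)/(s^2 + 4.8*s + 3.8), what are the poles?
Set denominator = 0: s^2 + 4.8*s + 3.8 = (s + 3.8)(s + 1) = 0 → Poles: -1, -3.8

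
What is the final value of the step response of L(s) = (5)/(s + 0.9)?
FVT: lim_{t→∞} y(t) = lim_{s→0} s*Y(s) where Y(s) = L(s)/s.
= lim_{s→0} L(s) = L(0) = num(0)/den(0) = 5/0.9 = 5.556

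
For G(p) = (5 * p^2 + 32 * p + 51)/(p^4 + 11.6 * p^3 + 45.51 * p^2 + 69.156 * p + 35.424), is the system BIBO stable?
Denominator: p^4 + 11.6*p^3 + 45.51*p^2 + 69.156*p + 35.424 = (p + 1.2)(p + 1.5)(p + 4.1)(p + 4.8). Poles: -1.2, -1.5, -4.1, -4.8. All Re(p)<0: Yes (stable)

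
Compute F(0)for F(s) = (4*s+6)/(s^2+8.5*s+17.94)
DC gain = F(0) = num(0)/den(0) = 6/17.94 = 0.3344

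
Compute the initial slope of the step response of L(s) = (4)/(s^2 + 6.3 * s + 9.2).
IVT: y'(0⁺) = lim_{s→∞} s²·Y(s) = lim_{s→∞} s·L(s).
deg(num) = 0, deg(den) = 2, relative degree = 2 ≥ 2, so s·L(s) → 0. Initial slope = 0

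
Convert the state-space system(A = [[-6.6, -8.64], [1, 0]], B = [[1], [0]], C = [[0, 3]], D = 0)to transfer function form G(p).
G(p) = C(pI - A)⁻¹B + D.
Characteristic polynomial det(pI - A) = p^2 + 6.6*p + 8.64.
Numerator from C·adj(pI-A)·B + D·det(pI-A) = 3.
G(p) = (3)/(p^2 + 6.6*p + 8.64)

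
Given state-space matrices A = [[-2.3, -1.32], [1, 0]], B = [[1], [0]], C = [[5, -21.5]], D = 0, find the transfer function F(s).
F(s) = C(sI - A)⁻¹B + D.
Characteristic polynomial det(sI - A) = s^2 + 2.3*s + 1.32.
Numerator from C·adj(sI-A)·B + D·det(sI-A) = 5*s - 21.5.
F(s) = (5*s - 21.5)/(s^2 + 2.3*s + 1.32)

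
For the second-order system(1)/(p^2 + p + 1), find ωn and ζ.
Standard form: ωn²/(p²+2ζωn·p+ωn²).
const=1=ωn² → ωn=1, p coeff=1=2ζωn → ζ=0.5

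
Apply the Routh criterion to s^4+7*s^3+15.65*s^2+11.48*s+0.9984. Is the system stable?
Routh array:
s^4: [1, 15.65, 0.9984]; s^3: [7, 11.48]; s^2: [14.01, 0.9984]; s^1: [10.9812]; s^0: [0.9984]
First column: [1, 7, 14.01, 10.9812, 0.9984]. Sign changes = 0.
Yes, stable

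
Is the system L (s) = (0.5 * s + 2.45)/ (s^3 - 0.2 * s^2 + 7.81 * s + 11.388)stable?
Denominator: s^3 - 0.2*s^2 + 7.81*s + 11.388 = (s + 1.2)(s^2 - 1.4*s + 9.49). Poles: -1.2, 0.7 + 3j, 0.7 - 3j. All Re(p)<0: No (unstable)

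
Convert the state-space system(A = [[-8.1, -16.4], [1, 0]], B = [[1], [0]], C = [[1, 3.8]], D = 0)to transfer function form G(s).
G(s) = C(sI - A)⁻¹B + D.
Characteristic polynomial det(sI - A) = s^2 + 8.1*s + 16.4.
Numerator from C·adj(sI-A)·B + D·det(sI-A) = s + 3.8.
G(s) = (s + 3.8)/(s^2 + 8.1*s + 16.4)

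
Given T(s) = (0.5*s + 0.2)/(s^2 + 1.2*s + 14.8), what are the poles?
Set denominator = 0: s^2 + 1.2*s + 14.8 = 0 → Poles: -0.6 + 3.8j, -0.6 - 3.8j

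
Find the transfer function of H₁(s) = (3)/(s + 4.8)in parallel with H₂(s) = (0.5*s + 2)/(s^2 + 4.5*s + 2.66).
Parallel: H = H₁ + H₂ = (n₁·d₂ + n₂·d₁)/(d₁·d₂).
n₁·d₂ = 3*s^2 + 13.5*s + 7.98. n₂·d₁ = 0.5*s^2 + 4.4*s + 9.6. Sum = 3.5*s^2 + 17.9*s + 17.58. d₁·d₂ = s^3 + 9.3*s^2 + 24.26*s + 12.768.
H(s) = (3.5*s^2 + 17.9*s + 17.58)/(s^3 + 9.3*s^2 + 24.26*s + 12.768)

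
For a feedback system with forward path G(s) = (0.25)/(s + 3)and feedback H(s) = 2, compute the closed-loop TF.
Closed-loop T = G/(1+GH).
Numerator: G_num * H_den = 0.25.
Denominator: G_den * H_den + G_num * H_num = (s + 3) + (0.5) = s + 3.5.
T(s) = (0.25)/(s + 3.5)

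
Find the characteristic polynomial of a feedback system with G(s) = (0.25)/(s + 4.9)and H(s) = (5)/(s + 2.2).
Characteristic poly = G_den * H_den + G_num * H_num = (s^2 + 7.1*s + 10.78) + (1.25) = s^2 + 7.1*s + 12.03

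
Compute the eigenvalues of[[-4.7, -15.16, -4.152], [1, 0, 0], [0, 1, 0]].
Eigenvalues solve det(λI - A) = 0.
Characteristic polynomial: λ^3 + 4.7*λ^2 + 15.16*λ + 4.152 = 0.
Factor: (λ + 0.3)(λ^2 + 4.4*λ + 13.84) = 0.
Roots: -0.3, -2.2 + 3j, -2.2 - 3j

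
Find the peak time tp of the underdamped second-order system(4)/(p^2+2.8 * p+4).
Standard form: ωn²/(p²+2ζωn·p+ωn²) → ωn = 2, ζ = 0.7.
ωd = ωn·√(1-ζ²) = 2·√(1-0.7²) = 1.428.
tp = π/ωd = π/1.428 = 2.2 s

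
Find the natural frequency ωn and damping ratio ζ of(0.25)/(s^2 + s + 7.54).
Underdamped: complex pole -0.5 + 2.7j. ωn = |pole| = 2.746, ζ = -Re(pole)/ωn = 0.1821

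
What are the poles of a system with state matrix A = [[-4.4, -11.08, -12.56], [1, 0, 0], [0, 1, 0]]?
Eigenvalues solve det(λI - A) = 0.
Characteristic polynomial: λ^3 + 4.4*λ^2 + 11.08*λ + 12.56 = 0.
Factor: (λ + 2)(λ^2 + 2.4*λ + 6.28) = 0.
Roots: -1.2 + 2.2j, -1.2 - 2.2j, -2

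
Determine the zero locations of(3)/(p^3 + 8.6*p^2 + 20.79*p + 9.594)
Numerator is a nonzero constant (3) → Zeros: none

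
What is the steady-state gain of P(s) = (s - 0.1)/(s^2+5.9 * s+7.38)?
DC gain = P(0) = num(0)/den(0) = -0.1/7.38 = -0.01355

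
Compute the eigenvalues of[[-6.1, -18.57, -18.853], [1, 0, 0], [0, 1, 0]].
Eigenvalues solve det(λI - A) = 0.
Characteristic polynomial: λ^3 + 6.1*λ^2 + 18.57*λ + 18.853 = 0.
Factor: (λ + 1.7)(λ^2 + 4.4*λ + 11.09) = 0.
Roots: -1.7, -2.2 + 2.5j, -2.2 - 2.5j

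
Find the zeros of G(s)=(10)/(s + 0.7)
Numerator is a nonzero constant (10) → Zeros: none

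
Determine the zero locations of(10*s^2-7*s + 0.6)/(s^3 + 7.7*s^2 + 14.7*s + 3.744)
Set numerator = 0: 10*s^2 - 7*s + 0.6 = 10*(s - 0.6)(s - 0.1) = 0 → Zeros: 0.1, 0.6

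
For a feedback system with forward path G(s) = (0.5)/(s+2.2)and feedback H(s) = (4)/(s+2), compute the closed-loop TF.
Closed-loop T = G/(1+GH).
Numerator: G_num * H_den = 0.5*s + 1.
Denominator: G_den * H_den + G_num * H_num = (s^2 + 4.2*s + 4.4) + (2) = s^2 + 4.2*s + 6.4.
T(s) = (0.5*s + 1)/(s^2 + 4.2*s + 6.4)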